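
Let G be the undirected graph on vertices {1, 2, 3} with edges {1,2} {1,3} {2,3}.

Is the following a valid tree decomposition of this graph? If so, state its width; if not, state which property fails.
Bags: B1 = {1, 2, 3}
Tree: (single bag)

Vertex coverage: the bags together contain {1, 2, 3}, the full vertex set. Edge coverage: each edge of G has both endpoints in at least one bag. Running intersection: for every vertex, the bags containing it form a connected subtree. All three properties hold, so this is a valid tree decomposition of width max|bag| − 1 = 2, and hence tw(G) ≤ 2.

Yes; width 2.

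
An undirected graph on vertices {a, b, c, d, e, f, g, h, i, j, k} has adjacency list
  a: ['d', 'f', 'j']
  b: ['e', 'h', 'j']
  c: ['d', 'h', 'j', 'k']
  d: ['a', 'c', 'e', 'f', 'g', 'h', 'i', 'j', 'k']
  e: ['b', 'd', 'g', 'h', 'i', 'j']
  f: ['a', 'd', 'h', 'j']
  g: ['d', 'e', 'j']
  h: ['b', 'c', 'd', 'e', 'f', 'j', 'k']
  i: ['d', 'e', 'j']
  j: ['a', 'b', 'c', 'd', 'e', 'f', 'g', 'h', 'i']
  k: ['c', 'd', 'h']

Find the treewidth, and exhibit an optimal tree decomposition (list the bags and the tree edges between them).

Each bag holds 4 vertices, so the decomposition has width 3, which upper-bounds the treewidth. On the other hand G contains the 4-clique {d, e, g, j}. A clique must lie in a single bag of any decomposition, so no decomposition can have width below 3. Combining the bounds, tw(G) = 3.

Treewidth 3.
Bags: B1 = {d, e, h, j}  B2 = {c, d, h, j}  B3 = {d, f, h, j}  B4 = {c, d, h, k}  B5 = {d, e, g, j}  B6 = {a, d, f, j}  B7 = {d, e, i, j}  B8 = {b, e, h, j}
Tree: B1–B2, B2–B3, B2–B4, B1–B5, B3–B6, B1–B7, B1–B8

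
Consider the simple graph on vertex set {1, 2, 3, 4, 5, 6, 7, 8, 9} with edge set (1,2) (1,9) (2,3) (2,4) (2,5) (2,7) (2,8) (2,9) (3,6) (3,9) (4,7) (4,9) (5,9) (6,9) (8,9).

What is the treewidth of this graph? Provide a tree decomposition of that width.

Treewidth 2.
One optimal decomposition is:
Bags: B1 = {2, 4, 9}  B2 = {2, 5, 9}  B3 = {2, 3, 9}  B4 = {3, 6, 9}  B5 = {2, 4, 7}  B6 = {2, 8, 9}  B7 = {1, 2, 9}
Tree: B1–B2, B2–B3, B3–B4, B1–B5, B1–B6, B1–B7

The largest bag has 3 vertices, giving width 2; this decomposition certifies tw(G) ≤ 2. On the other hand G contains the 3-clique {1, 2, 9}. A clique must lie in a single bag of any decomposition, so no decomposition can have width below 2. The upper and lower bounds meet at 2, so that is the treewidth.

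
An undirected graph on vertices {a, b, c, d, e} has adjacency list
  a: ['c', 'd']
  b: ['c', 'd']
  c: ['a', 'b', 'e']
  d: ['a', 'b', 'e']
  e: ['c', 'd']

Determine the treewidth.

2

A width-2 tree decomposition is:
Bags: B1 = {b, c, d}  B2 = {c, d, e}  B3 = {a, c, d}
Tree: B1–B2, B2–B3
Every bag has size at most 3, so the width is 3 − 1 = 2 and tw(G) ≤ 2. For the lower bound, G contains the cycle c–b–d–e–c, so G is not a forest; only forests have treewidth ≤ 1, hence tw(G) ≥ 2. Combining the bounds, tw(G) = 2.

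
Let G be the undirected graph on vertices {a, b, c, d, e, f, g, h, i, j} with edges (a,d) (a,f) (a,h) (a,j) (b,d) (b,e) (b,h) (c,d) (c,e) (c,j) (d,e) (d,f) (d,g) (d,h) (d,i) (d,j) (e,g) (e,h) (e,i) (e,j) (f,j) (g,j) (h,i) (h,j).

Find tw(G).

3

A width-3 tree decomposition is:
Bags: B1 = {a, d, h, j}  B2 = {a, d, f, j}  B3 = {d, e, h, j}  B4 = {d, e, g, j}  B5 = {c, d, e, j}  B6 = {d, e, h, i}  B7 = {b, d, e, h}
Tree: B1–B2, B1–B3, B3–B4, B4–B5, B3–B6, B6–B7
Every bag has size at most 4, so the width is 4 − 1 = 3 and tw(G) ≤ 3. For the lower bound, the 4 vertices {a, d, h, j} are pairwise adjacent, and any tree decomposition puts a clique entirely inside one bag — forcing width ≥ 3. Combining the bounds, tw(G) = 3.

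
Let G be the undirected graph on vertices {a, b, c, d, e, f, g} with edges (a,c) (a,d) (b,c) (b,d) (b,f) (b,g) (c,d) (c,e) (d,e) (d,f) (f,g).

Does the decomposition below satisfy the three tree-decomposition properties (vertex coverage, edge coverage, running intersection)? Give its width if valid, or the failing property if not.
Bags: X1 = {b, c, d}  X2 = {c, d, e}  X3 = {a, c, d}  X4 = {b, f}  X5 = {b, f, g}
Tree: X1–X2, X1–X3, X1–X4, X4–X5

No — edge (d,f) lies in no bag.

A tree decomposition must satisfy three properties: every vertex lies in some bag; for every edge, both endpoints lie together in some bag; and for every vertex, the bags containing it form a connected subtree. Here edge (d,f) lies in no bag, so the decomposition is invalid.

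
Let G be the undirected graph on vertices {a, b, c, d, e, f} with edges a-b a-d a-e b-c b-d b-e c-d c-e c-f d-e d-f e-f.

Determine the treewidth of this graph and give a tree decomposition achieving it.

Treewidth 3.
Bags: B1 = {a, b, d, e}  B2 = {b, c, d, e}  B3 = {c, d, e, f}
Tree: B1–B2, B2–B3

Every bag has size at most 4, so the width is 4 − 1 = 3 and tw(G) ≤ 3. Conversely, {c, d, e, f} is a clique of size 4, and the vertices of any clique must share a bag in every tree decomposition; so some bag has ≥ 4 vertices and tw(G) ≥ 3. The upper and lower bounds meet at 3, so that is the treewidth.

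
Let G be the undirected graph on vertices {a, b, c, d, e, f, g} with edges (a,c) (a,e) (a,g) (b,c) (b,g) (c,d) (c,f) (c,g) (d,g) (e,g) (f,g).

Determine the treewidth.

2

A width-2 tree decomposition is:
Bags: B1 = {c, f, g}  B2 = {a, c, g}  B3 = {b, c, g}  B4 = {c, d, g}  B5 = {a, e, g}
Tree: B1–B2, B1–B3, B1–B4, B2–B5
The largest bag has 3 vertices, giving width 2; this decomposition certifies tw(G) ≤ 2. Conversely, {a, e, g} is a clique of size 3, and the vertices of any clique must share a bag in every tree decomposition; so some bag has ≥ 3 vertices and tw(G) ≥ 2. Hence tw(G) = 2 exactly.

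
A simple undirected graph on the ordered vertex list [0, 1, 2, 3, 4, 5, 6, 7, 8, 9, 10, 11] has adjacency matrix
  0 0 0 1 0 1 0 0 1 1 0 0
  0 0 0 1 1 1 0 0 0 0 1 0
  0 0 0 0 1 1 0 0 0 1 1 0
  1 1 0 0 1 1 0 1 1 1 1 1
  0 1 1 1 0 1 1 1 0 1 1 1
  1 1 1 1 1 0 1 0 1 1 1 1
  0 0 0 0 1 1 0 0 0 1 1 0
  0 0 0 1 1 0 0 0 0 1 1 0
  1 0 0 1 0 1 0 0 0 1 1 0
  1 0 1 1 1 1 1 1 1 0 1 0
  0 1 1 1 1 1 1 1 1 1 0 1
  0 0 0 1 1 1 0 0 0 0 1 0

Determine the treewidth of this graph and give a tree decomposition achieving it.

Each bag holds 5 vertices, so the decomposition has width 4, which upper-bounds the treewidth. Conversely, {0, 3, 5, 8, 9} is a clique of size 5, and the vertices of any clique must share a bag in every tree decomposition; so some bag has ≥ 5 vertices and tw(G) ≥ 4. The upper and lower bounds meet at 4, so that is the treewidth.

Treewidth 4.
One optimal decomposition is:
Bags: B1 = {3, 4, 7, 9, 10}  B2 = {3, 4, 5, 9, 10}  B3 = {3, 5, 8, 9, 10}  B4 = {0, 3, 5, 8, 9}  B5 = {3, 4, 5, 10, 11}  B6 = {1, 3, 4, 5, 10}  B7 = {4, 5, 6, 9, 10}  B8 = {2, 4, 5, 9, 10}
Tree: B1–B2, B2–B3, B3–B4, B2–B5, B2–B6, B2–B7, B7–B8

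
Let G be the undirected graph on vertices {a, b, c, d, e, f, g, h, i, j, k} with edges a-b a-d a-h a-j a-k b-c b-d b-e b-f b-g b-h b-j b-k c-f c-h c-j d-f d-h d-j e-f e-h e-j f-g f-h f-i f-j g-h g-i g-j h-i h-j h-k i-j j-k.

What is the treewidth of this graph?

4

A width-4 tree decomposition is:
Bags: B1 = {b, d, f, h, j}  B2 = {b, f, g, h, j}  B3 = {b, e, f, h, j}  B4 = {b, c, f, h, j}  B5 = {a, b, d, h, j}  B6 = {a, b, h, j, k}  B7 = {f, g, h, i, j}
Tree: B1–B2, B2–B3, B1–B4, B1–B5, B5–B6, B2–B7
Every bag has size at most 5, so the width is 5 − 1 = 4 and tw(G) ≤ 4. Conversely, {a, b, d, h, j} is a clique of size 5, and the vertices of any clique must share a bag in every tree decomposition; so some bag has ≥ 5 vertices and tw(G) ≥ 4. Therefore the treewidth is 4.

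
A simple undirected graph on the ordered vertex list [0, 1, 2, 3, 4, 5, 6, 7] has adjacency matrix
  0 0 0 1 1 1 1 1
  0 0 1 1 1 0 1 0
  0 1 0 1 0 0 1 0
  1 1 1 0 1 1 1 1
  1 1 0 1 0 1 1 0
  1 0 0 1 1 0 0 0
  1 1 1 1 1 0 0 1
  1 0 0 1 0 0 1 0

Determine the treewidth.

A width-3 tree decomposition is:
Bags: B1 = {1, 3, 4, 6}  B2 = {0, 3, 4, 6}  B3 = {1, 2, 3, 6}  B4 = {0, 3, 4, 5}  B5 = {0, 3, 6, 7}
Tree: B1–B2, B1–B3, B2–B4, B2–B5
The largest bag has 4 vertices, giving width 3; this decomposition certifies tw(G) ≤ 3. For the lower bound, the 4 vertices {0, 3, 4, 5} are pairwise adjacent, and any tree decomposition puts a clique entirely inside one bag — forcing width ≥ 3. Combining the bounds, tw(G) = 3.

3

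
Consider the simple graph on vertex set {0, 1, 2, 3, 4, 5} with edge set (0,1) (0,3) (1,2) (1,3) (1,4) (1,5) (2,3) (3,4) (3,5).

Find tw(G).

A width-2 tree decomposition is:
Bags: B1 = {1, 3, 5}  B2 = {0, 1, 3}  B3 = {1, 2, 3}  B4 = {1, 3, 4}
Tree: B1–B2, B1–B3, B2–B4
Every bag has size at most 3, so the width is 3 − 1 = 2 and tw(G) ≤ 2. Conversely, {0, 1, 3} is a clique of size 3, and the vertices of any clique must share a bag in every tree decomposition; so some bag has ≥ 3 vertices and tw(G) ≥ 2. Therefore the treewidth is 2.

2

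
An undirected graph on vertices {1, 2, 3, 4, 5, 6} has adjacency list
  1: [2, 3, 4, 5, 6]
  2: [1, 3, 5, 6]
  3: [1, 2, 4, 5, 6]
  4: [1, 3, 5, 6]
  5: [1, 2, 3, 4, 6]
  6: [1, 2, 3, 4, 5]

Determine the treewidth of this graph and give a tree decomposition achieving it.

Treewidth 4.
One such decomposition:
Bags: B1 = {1, 3, 4, 5, 6}  B2 = {1, 2, 3, 5, 6}
Tree: B1–B2

Every bag has size at most 5, so the width is 5 − 1 = 4 and tw(G) ≤ 4. Conversely, {1, 2, 3, 5, 6} is a clique of size 5, and the vertices of any clique must share a bag in every tree decomposition; so some bag has ≥ 5 vertices and tw(G) ≥ 4. The upper and lower bounds meet at 4, so that is the treewidth.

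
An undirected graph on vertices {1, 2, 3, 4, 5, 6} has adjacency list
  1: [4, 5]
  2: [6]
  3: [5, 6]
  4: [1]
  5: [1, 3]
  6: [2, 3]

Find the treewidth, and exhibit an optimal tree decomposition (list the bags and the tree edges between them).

Treewidth 1.
One such decomposition:
Bags: B1 = {2, 6}  B2 = {3, 6}  B3 = {3, 5}  B4 = {1, 5}  B5 = {1, 4}
Tree: B1–B2, B2–B3, B3–B4, B4–B5

Each bag holds 2 vertices, so the decomposition has width 1, which upper-bounds the treewidth. Since G has at least one edge (e.g. 2–6), it is not an edgeless graph, so tw(G) ≥ 1. The upper and lower bounds meet at 1, so that is the treewidth.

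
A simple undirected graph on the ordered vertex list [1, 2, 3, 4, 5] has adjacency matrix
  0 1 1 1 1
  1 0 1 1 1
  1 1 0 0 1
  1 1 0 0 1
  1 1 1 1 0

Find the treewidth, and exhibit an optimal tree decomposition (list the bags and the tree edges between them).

Each bag holds 4 vertices, so the decomposition has width 3, which upper-bounds the treewidth. On the other hand G contains the 4-clique {1, 2, 3, 5}. A clique must lie in a single bag of any decomposition, so no decomposition can have width below 3. Combining the bounds, tw(G) = 3.

Treewidth 3.
Bags: B1 = {1, 2, 4, 5}  B2 = {1, 2, 3, 5}
Tree: B1–B2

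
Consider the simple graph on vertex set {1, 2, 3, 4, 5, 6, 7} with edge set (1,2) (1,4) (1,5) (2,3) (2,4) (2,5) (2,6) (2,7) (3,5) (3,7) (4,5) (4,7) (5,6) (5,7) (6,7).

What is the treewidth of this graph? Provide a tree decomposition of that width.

Each bag holds 4 vertices, so the decomposition has width 3, which upper-bounds the treewidth. On the other hand G contains the 4-clique {1, 2, 4, 5}. A clique must lie in a single bag of any decomposition, so no decomposition can have width below 3. Hence tw(G) = 3 exactly.

Treewidth 3.
One such decomposition:
Bags: B1 = {2, 5, 6, 7}  B2 = {2, 4, 5, 7}  B3 = {1, 2, 4, 5}  B4 = {2, 3, 5, 7}
Tree: B1–B2, B2–B3, B1–B4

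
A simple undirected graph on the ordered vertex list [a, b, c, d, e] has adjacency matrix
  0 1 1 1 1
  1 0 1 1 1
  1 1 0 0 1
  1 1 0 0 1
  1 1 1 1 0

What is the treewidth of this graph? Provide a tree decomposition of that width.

Every bag has size at most 4, so the width is 4 − 1 = 3 and tw(G) ≤ 3. For the lower bound, the 4 vertices {a, b, d, e} are pairwise adjacent, and any tree decomposition puts a clique entirely inside one bag — forcing width ≥ 3. Therefore the treewidth is 3.

Treewidth 3.
One optimal decomposition is:
Bags: B1 = {a, b, d, e}  B2 = {a, b, c, e}
Tree: B1–B2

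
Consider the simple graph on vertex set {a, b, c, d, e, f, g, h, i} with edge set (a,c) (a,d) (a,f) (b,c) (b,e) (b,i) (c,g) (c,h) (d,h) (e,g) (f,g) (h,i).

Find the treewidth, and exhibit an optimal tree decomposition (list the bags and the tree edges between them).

The largest bag has 4 vertices, giving width 3; this decomposition certifies tw(G) ≤ 3. For the lower bound: the 4 vertex sets {d,h,i}, {b}, {c}, {a,e,f,g} are disjoint, each induces a connected subgraph, and every pair is joined by at least one edge of G. Contracting each set to a single vertex therefore yields K_{4} as a minor, and since treewidth is minor-monotone, tw(G) ≥ tw(K_{4}) = 3. Combining the bounds, tw(G) = 3.

Treewidth 3.
One such decomposition:
Bags: B1 = {b, d, h, i}  B2 = {b, c, d, h}  B3 = {a, b, c, d}  B4 = {a, b, c, e}  B5 = {a, c, e, g}  B6 = {a, e, f, g}
Tree: B1–B2, B2–B3, B3–B4, B4–B5, B5–B6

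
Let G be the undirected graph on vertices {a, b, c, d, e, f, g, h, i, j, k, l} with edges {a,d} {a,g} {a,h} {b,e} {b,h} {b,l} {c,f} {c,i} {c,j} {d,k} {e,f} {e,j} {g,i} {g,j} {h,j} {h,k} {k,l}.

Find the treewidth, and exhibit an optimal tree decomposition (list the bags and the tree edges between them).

Treewidth 3.
One such decomposition:
Bags: B1 = {b, d, k, l}  B2 = {b, d, h, k}  B3 = {a, b, d, h}  B4 = {a, b, e, h}  B5 = {a, e, h, j}  B6 = {a, e, g, j}  B7 = {e, f, g, j}  B8 = {c, f, g, j}  B9 = {c, f, g, i}
Tree: B1–B2, B2–B3, B3–B4, B4–B5, B5–B6, B6–B7, B7–B8, B8–B9

The largest bag has 4 vertices, giving width 3; this decomposition certifies tw(G) ≤ 3. For the lower bound: the 4 vertex sets {d,k,l}, {b}, {h}, {a,e,g,j} are disjoint, each induces a connected subgraph, and every pair is joined by at least one edge of G. Contracting each set to a single vertex therefore yields K_{4} as a minor, and since treewidth is minor-monotone, tw(G) ≥ tw(K_{4}) = 3. Therefore the treewidth is 3.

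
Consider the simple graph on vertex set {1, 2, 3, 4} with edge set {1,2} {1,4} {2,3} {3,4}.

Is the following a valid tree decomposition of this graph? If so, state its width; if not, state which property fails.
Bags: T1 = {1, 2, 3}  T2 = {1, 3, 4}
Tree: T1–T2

Checking the three conditions: (i) the bags cover all of {1, 2, 3, 4}; (ii) for each edge, some bag contains both endpoints; (iii) the bags containing any fixed vertex form a subtree. All hold, so the decomposition is valid with width 3 − 1 = 2.

Yes; width 2.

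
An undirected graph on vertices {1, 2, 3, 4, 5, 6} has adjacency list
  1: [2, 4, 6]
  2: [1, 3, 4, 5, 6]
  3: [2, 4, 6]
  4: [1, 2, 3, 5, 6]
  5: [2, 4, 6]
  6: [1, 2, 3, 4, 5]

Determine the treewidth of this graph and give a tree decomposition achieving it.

Every bag has size at most 4, so the width is 4 − 1 = 3 and tw(G) ≤ 3. Conversely, {1, 2, 4, 6} is a clique of size 4, and the vertices of any clique must share a bag in every tree decomposition; so some bag has ≥ 4 vertices and tw(G) ≥ 3. Combining the bounds, tw(G) = 3.

Treewidth 3.
One optimal decomposition is:
Bags: B1 = {2, 4, 5, 6}  B2 = {1, 2, 4, 6}  B3 = {2, 3, 4, 6}
Tree: B1–B2, B2–B3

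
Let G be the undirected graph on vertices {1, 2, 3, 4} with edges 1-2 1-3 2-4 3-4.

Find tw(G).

2

A width-2 tree decomposition is:
Bags: B1 = {1, 2, 4}  B2 = {1, 3, 4}
Tree: B1–B2
Each bag holds 3 vertices, so the decomposition has width 2, which upper-bounds the treewidth. The edges 4–2–1–3–4 form a cycle, so G is not a tree and its treewidth is at least 2. The upper and lower bounds meet at 2, so that is the treewidth.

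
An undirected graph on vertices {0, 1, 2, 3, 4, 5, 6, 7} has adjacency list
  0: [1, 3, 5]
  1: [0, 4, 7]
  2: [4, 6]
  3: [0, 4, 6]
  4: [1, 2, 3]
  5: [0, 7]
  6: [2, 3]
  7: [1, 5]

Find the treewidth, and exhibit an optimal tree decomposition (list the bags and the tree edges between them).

Every bag has size at most 3, so the width is 3 − 1 = 2 and tw(G) ≤ 2. For the lower bound, G contains the cycle 5–7–1–0–5, so G is not a forest; only forests have treewidth ≤ 1, hence tw(G) ≥ 2. The upper and lower bounds meet at 2, so that is the treewidth.

Treewidth 2.
One optimal decomposition is:
Bags: B1 = {0, 5, 7}  B2 = {0, 1, 7}  B3 = {0, 1, 3}  B4 = {1, 3, 4}  B5 = {3, 4, 6}  B6 = {2, 4, 6}
Tree: B1–B2, B2–B3, B3–B4, B4–B5, B5–B6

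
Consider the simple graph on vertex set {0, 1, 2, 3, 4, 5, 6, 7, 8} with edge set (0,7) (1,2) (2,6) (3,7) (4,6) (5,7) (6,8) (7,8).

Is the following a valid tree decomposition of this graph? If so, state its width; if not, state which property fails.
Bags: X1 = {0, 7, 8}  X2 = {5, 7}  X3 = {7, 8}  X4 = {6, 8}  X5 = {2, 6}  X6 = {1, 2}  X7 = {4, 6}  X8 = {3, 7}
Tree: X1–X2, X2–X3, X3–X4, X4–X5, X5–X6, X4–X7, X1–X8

A tree decomposition must satisfy three properties: every vertex lies in some bag; for every edge, both endpoints lie together in some bag; and for every vertex, the bags containing it form a connected subtree. Here bags containing vertex 8 are not connected in the tree, so the decomposition is invalid.

No — bags containing vertex 8 are not connected in the tree.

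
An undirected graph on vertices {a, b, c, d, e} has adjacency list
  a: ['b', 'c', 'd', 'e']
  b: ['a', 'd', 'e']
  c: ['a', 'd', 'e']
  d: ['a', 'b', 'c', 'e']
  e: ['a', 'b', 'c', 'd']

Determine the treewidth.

3

A width-3 tree decomposition is:
Bags: B1 = {a, b, d, e}  B2 = {a, c, d, e}
Tree: B1–B2
Every bag has size at most 4, so the width is 4 − 1 = 3 and tw(G) ≤ 3. Conversely, {a, c, d, e} is a clique of size 4, and the vertices of any clique must share a bag in every tree decomposition; so some bag has ≥ 4 vertices and tw(G) ≥ 3. Therefore the treewidth is 3.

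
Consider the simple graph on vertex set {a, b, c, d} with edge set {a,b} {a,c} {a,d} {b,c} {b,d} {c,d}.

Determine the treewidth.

3

A width-3 tree decomposition is:
Bags: B1 = {a, b, c, d}
Tree: (single bag)
A single bag containing all 4 vertices is trivially a valid decomposition of width 3. On the other hand G contains the 4-clique {a, b, c, d}. A clique must lie in a single bag of any decomposition, so no decomposition can have width below 3. Therefore the treewidth is 3.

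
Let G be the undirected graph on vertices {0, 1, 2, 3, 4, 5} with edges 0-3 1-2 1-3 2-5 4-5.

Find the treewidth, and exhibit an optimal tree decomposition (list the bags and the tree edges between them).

Every bag has size at most 2, so the width is 2 − 1 = 1 and tw(G) ≤ 1. Since G has at least one edge (e.g. 0–3), it is not an edgeless graph, so tw(G) ≥ 1. Therefore the treewidth is 1.

Treewidth 1.
One optimal decomposition is:
Bags: B1 = {0, 3}  B2 = {1, 3}  B3 = {1, 2}  B4 = {2, 5}  B5 = {4, 5}
Tree: B1–B2, B2–B3, B3–B4, B4–B5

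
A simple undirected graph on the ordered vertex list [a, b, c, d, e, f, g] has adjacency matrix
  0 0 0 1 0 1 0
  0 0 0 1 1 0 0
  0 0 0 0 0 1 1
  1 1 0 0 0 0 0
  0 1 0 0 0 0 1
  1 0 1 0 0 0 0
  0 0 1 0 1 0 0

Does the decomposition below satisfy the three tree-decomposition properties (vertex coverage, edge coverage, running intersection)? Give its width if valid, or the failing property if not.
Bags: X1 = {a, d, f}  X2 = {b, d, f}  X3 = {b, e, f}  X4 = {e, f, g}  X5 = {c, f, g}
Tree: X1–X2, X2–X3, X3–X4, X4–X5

Checking the three conditions: (i) the bags cover all of {a, b, c, d, e, f, g}; (ii) for each edge, some bag contains both endpoints; (iii) the bags containing any fixed vertex form a subtree. All hold, so the decomposition is valid with width 3 − 1 = 2.

Yes; width 2.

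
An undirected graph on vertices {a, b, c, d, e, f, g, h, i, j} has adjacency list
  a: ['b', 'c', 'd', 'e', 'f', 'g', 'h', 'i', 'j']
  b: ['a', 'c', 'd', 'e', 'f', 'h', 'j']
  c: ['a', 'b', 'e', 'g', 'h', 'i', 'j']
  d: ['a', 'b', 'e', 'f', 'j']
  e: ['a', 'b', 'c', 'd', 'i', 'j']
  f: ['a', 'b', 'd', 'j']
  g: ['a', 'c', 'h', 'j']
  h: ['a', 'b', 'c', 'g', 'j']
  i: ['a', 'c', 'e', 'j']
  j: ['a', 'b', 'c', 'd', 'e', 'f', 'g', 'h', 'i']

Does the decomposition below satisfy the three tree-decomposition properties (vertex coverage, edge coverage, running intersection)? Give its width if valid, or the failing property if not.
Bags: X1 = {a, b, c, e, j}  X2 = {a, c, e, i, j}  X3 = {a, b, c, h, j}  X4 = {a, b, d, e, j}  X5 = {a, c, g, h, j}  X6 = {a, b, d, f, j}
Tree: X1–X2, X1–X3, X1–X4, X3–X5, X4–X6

Yes; width 4.

Vertex coverage: the bags together contain {a, b, c, d, e, f, g, h, i, j}, the full vertex set. Edge coverage: each edge of G has both endpoints in at least one bag. Running intersection: for every vertex, the bags containing it form a connected subtree. All three properties hold, so this is a valid tree decomposition of width max|bag| − 1 = 4, and hence tw(G) ≤ 4.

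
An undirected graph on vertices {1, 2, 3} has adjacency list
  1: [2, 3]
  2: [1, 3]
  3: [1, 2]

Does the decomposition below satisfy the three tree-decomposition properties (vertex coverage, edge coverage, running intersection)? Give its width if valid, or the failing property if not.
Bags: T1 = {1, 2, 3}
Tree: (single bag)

Vertex coverage: the bags together contain {1, 2, 3}, the full vertex set. Edge coverage: each edge of G has both endpoints in at least one bag. Running intersection: for every vertex, the bags containing it form a connected subtree. All three properties hold, so this is a valid tree decomposition of width max|bag| − 1 = 2, and hence tw(G) ≤ 2.

Yes; width 2.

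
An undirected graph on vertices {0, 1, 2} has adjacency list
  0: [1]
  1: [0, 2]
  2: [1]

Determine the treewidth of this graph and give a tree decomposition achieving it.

Treewidth 1.
Bags: B1 = {0, 1}  B2 = {1, 2}
Tree: B1–B2

The largest bag has 2 vertices, giving width 1; this decomposition certifies tw(G) ≤ 1. G has an edge, so its treewidth is at least 1. Combining the bounds, tw(G) = 1.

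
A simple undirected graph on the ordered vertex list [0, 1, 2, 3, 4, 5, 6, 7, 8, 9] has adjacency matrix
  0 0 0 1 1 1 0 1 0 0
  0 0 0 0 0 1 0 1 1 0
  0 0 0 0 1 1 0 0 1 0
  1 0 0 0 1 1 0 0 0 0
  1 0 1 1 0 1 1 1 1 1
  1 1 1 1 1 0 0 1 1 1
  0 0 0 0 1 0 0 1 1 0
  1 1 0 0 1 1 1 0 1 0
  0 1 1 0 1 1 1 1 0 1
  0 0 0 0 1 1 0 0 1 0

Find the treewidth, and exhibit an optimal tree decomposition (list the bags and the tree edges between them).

Every bag has size at most 4, so the width is 4 − 1 = 3 and tw(G) ≤ 3. On the other hand G contains the 4-clique {1, 5, 7, 8}. A clique must lie in a single bag of any decomposition, so no decomposition can have width below 3. Hence tw(G) = 3 exactly.

Treewidth 3.
One such decomposition:
Bags: B1 = {0, 4, 5, 7}  B2 = {4, 5, 7, 8}  B3 = {4, 6, 7, 8}  B4 = {2, 4, 5, 8}  B5 = {1, 5, 7, 8}  B6 = {4, 5, 8, 9}  B7 = {0, 3, 4, 5}
Tree: B1–B2, B2–B3, B2–B4, B2–B5, B4–B6, B1–B7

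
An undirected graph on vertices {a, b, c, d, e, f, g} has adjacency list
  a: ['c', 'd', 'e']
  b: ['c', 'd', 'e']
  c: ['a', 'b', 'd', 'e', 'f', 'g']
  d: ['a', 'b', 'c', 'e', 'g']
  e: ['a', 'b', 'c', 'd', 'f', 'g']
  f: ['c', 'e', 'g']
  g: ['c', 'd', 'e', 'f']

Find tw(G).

A width-3 tree decomposition is:
Bags: B1 = {c, e, f, g}  B2 = {c, d, e, g}  B3 = {a, c, d, e}  B4 = {b, c, d, e}
Tree: B1–B2, B2–B3, B2–B4
The largest bag has 4 vertices, giving width 3; this decomposition certifies tw(G) ≤ 3. Conversely, {c, d, e, g} is a clique of size 4, and the vertices of any clique must share a bag in every tree decomposition; so some bag has ≥ 4 vertices and tw(G) ≥ 3. The upper and lower bounds meet at 3, so that is the treewidth.

3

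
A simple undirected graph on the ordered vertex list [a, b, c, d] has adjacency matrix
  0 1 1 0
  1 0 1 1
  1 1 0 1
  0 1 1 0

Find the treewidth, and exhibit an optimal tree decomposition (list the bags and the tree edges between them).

Treewidth 2.
One optimal decomposition is:
Bags: B1 = {b, c, d}  B2 = {a, b, c}
Tree: B1–B2

Every bag has size at most 3, so the width is 3 − 1 = 2 and tw(G) ≤ 2. For the lower bound, the 3 vertices {b, c, d} are pairwise adjacent, and any tree decomposition puts a clique entirely inside one bag — forcing width ≥ 2. Hence tw(G) = 2 exactly.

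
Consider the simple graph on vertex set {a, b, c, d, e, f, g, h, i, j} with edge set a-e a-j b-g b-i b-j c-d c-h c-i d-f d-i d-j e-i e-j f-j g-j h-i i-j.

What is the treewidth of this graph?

A width-2 tree decomposition is:
Bags: B1 = {c, d, i}  B2 = {d, i, j}  B3 = {e, i, j}  B4 = {a, e, j}  B5 = {d, f, j}  B6 = {b, i, j}  B7 = {b, g, j}  B8 = {c, h, i}
Tree: B1–B2, B2–B3, B3–B4, B2–B5, B3–B6, B6–B7, B1–B8
The largest bag has 3 vertices, giving width 2; this decomposition certifies tw(G) ≤ 2. On the other hand G contains the 3-clique {b, g, j}. A clique must lie in a single bag of any decomposition, so no decomposition can have width below 2. The upper and lower bounds meet at 2, so that is the treewidth.

2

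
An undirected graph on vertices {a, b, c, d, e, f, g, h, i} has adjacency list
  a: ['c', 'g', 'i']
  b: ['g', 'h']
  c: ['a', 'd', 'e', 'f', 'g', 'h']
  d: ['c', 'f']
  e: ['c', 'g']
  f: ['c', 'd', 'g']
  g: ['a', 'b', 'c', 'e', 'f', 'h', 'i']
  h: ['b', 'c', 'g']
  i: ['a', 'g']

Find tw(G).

2

A width-2 tree decomposition is:
Bags: B1 = {a, c, g}  B2 = {c, f, g}  B3 = {c, e, g}  B4 = {c, g, h}  B5 = {c, d, f}  B6 = {a, g, i}  B7 = {b, g, h}
Tree: B1–B2, B2–B3, B2–B4, B2–B5, B1–B6, B4–B7
Each bag holds 3 vertices, so the decomposition has width 2, which upper-bounds the treewidth. Conversely, {c, d, f} is a clique of size 3, and the vertices of any clique must share a bag in every tree decomposition; so some bag has ≥ 3 vertices and tw(G) ≥ 2. The upper and lower bounds meet at 2, so that is the treewidth.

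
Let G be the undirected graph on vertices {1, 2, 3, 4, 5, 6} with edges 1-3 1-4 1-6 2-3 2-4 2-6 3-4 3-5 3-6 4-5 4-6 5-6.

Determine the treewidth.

3

A width-3 tree decomposition is:
Bags: B1 = {1, 3, 4, 6}  B2 = {2, 3, 4, 6}  B3 = {3, 4, 5, 6}
Tree: B1–B2, B2–B3
Every bag has size at most 4, so the width is 4 − 1 = 3 and tw(G) ≤ 3. For the lower bound, the 4 vertices {1, 3, 4, 6} are pairwise adjacent, and any tree decomposition puts a clique entirely inside one bag — forcing width ≥ 3. The upper and lower bounds meet at 3, so that is the treewidth.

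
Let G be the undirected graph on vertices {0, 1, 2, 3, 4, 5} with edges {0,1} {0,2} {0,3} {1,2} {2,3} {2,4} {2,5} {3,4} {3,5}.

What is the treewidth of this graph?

2

A width-2 tree decomposition is:
Bags: B1 = {0, 2, 3}  B2 = {0, 1, 2}  B3 = {2, 3, 4}  B4 = {2, 3, 5}
Tree: B1–B2, B1–B3, B1–B4
Every bag has size at most 3, so the width is 3 − 1 = 2 and tw(G) ≤ 2. Conversely, {0, 1, 2} is a clique of size 3, and the vertices of any clique must share a bag in every tree decomposition; so some bag has ≥ 3 vertices and tw(G) ≥ 2. Combining the bounds, tw(G) = 2.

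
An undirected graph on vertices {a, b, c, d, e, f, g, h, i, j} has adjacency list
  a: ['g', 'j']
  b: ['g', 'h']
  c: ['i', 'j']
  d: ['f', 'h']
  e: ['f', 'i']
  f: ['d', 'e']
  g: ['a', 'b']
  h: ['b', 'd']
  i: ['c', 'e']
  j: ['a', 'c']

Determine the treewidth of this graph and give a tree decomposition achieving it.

Every bag has size at most 3, so the width is 3 − 1 = 2 and tw(G) ≤ 2. Since h–b–g–a–j–c–i–e–f–d–h is a cycle in G, G is not acyclic. Forests are exactly the graphs of treewidth ≤ 1, so tw(G) ≥ 2. Combining the bounds, tw(G) = 2.

Treewidth 2.
Bags: B1 = {b, g, h}  B2 = {a, g, h}  B3 = {a, h, j}  B4 = {c, h, j}  B5 = {c, h, i}  B6 = {e, h, i}  B7 = {e, f, h}  B8 = {d, f, h}
Tree: B1–B2, B2–B3, B3–B4, B4–B5, B5–B6, B6–B7, B7–B8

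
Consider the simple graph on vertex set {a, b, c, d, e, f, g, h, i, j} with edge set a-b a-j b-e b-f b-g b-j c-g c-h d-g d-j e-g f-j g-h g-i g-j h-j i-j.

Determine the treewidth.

2

A width-2 tree decomposition is:
Bags: B1 = {b, g, j}  B2 = {g, i, j}  B3 = {g, h, j}  B4 = {b, e, g}  B5 = {a, b, j}  B6 = {b, f, j}  B7 = {d, g, j}  B8 = {c, g, h}
Tree: B1–B2, B1–B3, B1–B4, B1–B5, B1–B6, B2–B7, B3–B8
Each bag holds 3 vertices, so the decomposition has width 2, which upper-bounds the treewidth. Conversely, {d, g, j} is a clique of size 3, and the vertices of any clique must share a bag in every tree decomposition; so some bag has ≥ 3 vertices and tw(G) ≥ 2. Therefore the treewidth is 2.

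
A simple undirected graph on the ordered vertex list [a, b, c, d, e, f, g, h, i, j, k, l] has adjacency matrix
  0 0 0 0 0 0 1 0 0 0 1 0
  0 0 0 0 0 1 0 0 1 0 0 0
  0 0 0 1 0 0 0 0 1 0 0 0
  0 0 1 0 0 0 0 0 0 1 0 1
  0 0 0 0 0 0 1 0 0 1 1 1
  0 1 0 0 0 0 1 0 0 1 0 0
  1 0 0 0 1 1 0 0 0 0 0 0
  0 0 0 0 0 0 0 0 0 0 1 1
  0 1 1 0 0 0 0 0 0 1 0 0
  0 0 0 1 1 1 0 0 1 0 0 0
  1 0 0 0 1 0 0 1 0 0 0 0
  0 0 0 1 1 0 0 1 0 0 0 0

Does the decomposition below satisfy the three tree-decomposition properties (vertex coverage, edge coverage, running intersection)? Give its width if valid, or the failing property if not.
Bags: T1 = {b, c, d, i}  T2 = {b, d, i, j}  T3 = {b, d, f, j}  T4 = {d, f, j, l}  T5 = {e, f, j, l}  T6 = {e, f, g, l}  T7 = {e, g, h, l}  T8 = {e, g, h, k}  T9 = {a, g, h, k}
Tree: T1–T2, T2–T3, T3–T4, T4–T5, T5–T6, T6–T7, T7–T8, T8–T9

Yes; width 3.

Every vertex of G appears in some bag (union = {a, b, c, d, e, f, g, h, i, j, k, l}); every edge is covered by a bag; and for each vertex v the set of bags containing v is connected in the bag tree. The decomposition is therefore valid. The largest bag has 4 vertices, so the width is 3.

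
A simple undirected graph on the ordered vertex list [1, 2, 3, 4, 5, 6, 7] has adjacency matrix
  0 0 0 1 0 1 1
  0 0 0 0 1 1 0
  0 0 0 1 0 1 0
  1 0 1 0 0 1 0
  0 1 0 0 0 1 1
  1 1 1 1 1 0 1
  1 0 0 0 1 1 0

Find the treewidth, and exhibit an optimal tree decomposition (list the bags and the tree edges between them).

Every bag has size at most 3, so the width is 3 − 1 = 2 and tw(G) ≤ 2. On the other hand G contains the 3-clique {1, 4, 6}. A clique must lie in a single bag of any decomposition, so no decomposition can have width below 2. Therefore the treewidth is 2.

Treewidth 2.
One optimal decomposition is:
Bags: B1 = {1, 4, 6}  B2 = {3, 4, 6}  B3 = {1, 6, 7}  B4 = {5, 6, 7}  B5 = {2, 5, 6}
Tree: B1–B2, B1–B3, B3–B4, B4–B5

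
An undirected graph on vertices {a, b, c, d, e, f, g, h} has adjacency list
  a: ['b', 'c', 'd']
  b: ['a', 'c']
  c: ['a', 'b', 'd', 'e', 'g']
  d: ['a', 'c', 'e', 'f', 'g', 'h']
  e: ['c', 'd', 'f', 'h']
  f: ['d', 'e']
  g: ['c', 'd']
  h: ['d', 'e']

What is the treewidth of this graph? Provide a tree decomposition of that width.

Treewidth 2.
Bags: B1 = {a, c, d}  B2 = {c, d, g}  B3 = {c, d, e}  B4 = {a, b, c}  B5 = {d, e, f}  B6 = {d, e, h}
Tree: B1–B2, B1–B3, B1–B4, B3–B5, B5–B6

Each bag holds 3 vertices, so the decomposition has width 2, which upper-bounds the treewidth. For the lower bound, the 3 vertices {d, e, h} are pairwise adjacent, and any tree decomposition puts a clique entirely inside one bag — forcing width ≥ 2. The upper and lower bounds meet at 2, so that is the treewidth.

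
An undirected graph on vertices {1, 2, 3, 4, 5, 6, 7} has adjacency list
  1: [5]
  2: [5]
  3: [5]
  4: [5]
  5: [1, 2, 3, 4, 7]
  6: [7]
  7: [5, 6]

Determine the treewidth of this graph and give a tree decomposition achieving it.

Treewidth 1.
One optimal decomposition is:
Bags: B1 = {2, 5}  B2 = {5, 7}  B3 = {3, 5}  B4 = {4, 5}  B5 = {1, 5}  B6 = {6, 7}
Tree: B1–B2, B2–B3, B2–B4, B2–B5, B2–B6

Each bag holds 2 vertices, so the decomposition has width 1, which upper-bounds the treewidth. Since G has at least one edge (e.g. 2–5), it is not an edgeless graph, so tw(G) ≥ 1. Therefore the treewidth is 1.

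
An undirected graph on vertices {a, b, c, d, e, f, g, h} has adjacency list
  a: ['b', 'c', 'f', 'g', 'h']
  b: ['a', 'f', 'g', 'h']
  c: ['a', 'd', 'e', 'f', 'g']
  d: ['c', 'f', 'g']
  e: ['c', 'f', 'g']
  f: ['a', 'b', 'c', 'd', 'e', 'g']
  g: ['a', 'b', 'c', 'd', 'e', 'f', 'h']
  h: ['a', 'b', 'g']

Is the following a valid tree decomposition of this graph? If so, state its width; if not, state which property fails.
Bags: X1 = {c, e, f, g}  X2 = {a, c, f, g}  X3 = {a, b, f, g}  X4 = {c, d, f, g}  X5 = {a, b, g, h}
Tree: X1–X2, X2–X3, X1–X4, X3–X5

Every vertex of G appears in some bag (union = {a, b, c, d, e, f, g, h}); every edge is covered by a bag; and for each vertex v the set of bags containing v is connected in the bag tree. The decomposition is therefore valid. The largest bag has 4 vertices, so the width is 3.

Yes; width 3.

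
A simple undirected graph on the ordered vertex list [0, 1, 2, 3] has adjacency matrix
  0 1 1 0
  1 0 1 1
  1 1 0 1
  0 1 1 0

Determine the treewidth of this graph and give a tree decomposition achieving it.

Each bag holds 3 vertices, so the decomposition has width 2, which upper-bounds the treewidth. Conversely, {0, 1, 2} is a clique of size 3, and the vertices of any clique must share a bag in every tree decomposition; so some bag has ≥ 3 vertices and tw(G) ≥ 2. Combining the bounds, tw(G) = 2.

Treewidth 2.
One optimal decomposition is:
Bags: B1 = {1, 2, 3}  B2 = {0, 1, 2}
Tree: B1–B2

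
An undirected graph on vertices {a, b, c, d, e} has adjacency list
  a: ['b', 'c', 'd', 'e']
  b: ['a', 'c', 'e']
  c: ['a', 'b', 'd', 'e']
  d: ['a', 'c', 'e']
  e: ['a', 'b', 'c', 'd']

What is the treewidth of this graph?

A width-3 tree decomposition is:
Bags: B1 = {a, c, d, e}  B2 = {a, b, c, e}
Tree: B1–B2
Every bag has size at most 4, so the width is 4 − 1 = 3 and tw(G) ≤ 3. For the lower bound, the 4 vertices {a, c, d, e} are pairwise adjacent, and any tree decomposition puts a clique entirely inside one bag — forcing width ≥ 3. Therefore the treewidth is 3.

3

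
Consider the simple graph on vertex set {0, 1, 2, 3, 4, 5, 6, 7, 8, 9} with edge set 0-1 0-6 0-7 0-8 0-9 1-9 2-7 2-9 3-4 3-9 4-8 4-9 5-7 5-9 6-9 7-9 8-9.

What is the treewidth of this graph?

2

A width-2 tree decomposition is:
Bags: B1 = {0, 6, 9}  B2 = {0, 8, 9}  B3 = {0, 7, 9}  B4 = {2, 7, 9}  B5 = {5, 7, 9}  B6 = {4, 8, 9}  B7 = {3, 4, 9}  B8 = {0, 1, 9}
Tree: B1–B2, B1–B3, B3–B4, B3–B5, B2–B6, B6–B7, B3–B8
The largest bag has 3 vertices, giving width 2; this decomposition certifies tw(G) ≤ 2. For the lower bound, the 3 vertices {0, 8, 9} are pairwise adjacent, and any tree decomposition puts a clique entirely inside one bag — forcing width ≥ 2. Therefore the treewidth is 2.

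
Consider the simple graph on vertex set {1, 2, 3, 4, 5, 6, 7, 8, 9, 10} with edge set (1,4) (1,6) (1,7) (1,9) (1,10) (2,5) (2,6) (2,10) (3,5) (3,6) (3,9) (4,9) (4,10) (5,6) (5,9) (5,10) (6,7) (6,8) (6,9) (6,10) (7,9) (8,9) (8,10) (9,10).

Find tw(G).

A width-3 tree decomposition is:
Bags: B1 = {1, 6, 9, 10}  B2 = {5, 6, 9, 10}  B3 = {3, 5, 6, 9}  B4 = {2, 5, 6, 10}  B5 = {1, 6, 7, 9}  B6 = {1, 4, 9, 10}  B7 = {6, 8, 9, 10}
Tree: B1–B2, B2–B3, B2–B4, B1–B5, B1–B6, B2–B7
Each bag holds 4 vertices, so the decomposition has width 3, which upper-bounds the treewidth. For the lower bound, the 4 vertices {1, 4, 9, 10} are pairwise adjacent, and any tree decomposition puts a clique entirely inside one bag — forcing width ≥ 3. Therefore the treewidth is 3.

3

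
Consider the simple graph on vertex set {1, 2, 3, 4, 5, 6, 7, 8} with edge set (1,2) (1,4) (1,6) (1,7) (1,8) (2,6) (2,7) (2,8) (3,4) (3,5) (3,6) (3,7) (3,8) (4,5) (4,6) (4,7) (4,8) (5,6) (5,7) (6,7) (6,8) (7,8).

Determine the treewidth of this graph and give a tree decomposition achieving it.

Each bag holds 5 vertices, so the decomposition has width 4, which upper-bounds the treewidth. For the lower bound, the 5 vertices {1, 2, 6, 7, 8} are pairwise adjacent, and any tree decomposition puts a clique entirely inside one bag — forcing width ≥ 4. Hence tw(G) = 4 exactly.

Treewidth 4.
Bags: B1 = {1, 4, 6, 7, 8}  B2 = {3, 4, 6, 7, 8}  B3 = {3, 4, 5, 6, 7}  B4 = {1, 2, 6, 7, 8}
Tree: B1–B2, B2–B3, B1–B4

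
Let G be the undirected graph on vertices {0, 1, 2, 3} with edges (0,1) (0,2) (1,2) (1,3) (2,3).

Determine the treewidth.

2

A width-2 tree decomposition is:
Bags: B1 = {1, 2, 3}  B2 = {0, 1, 2}
Tree: B1–B2
Every bag has size at most 3, so the width is 3 − 1 = 2 and tw(G) ≤ 2. For the lower bound, the 3 vertices {0, 1, 2} are pairwise adjacent, and any tree decomposition puts a clique entirely inside one bag — forcing width ≥ 2. Therefore the treewidth is 2.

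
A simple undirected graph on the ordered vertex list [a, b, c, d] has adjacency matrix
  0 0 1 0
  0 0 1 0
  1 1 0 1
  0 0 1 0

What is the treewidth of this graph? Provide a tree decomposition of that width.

Every bag has size at most 2, so the width is 2 − 1 = 1 and tw(G) ≤ 1. G has an edge, so its treewidth is at least 1. The upper and lower bounds meet at 1, so that is the treewidth.

Treewidth 1.
One such decomposition:
Bags: B1 = {c, d}  B2 = {a, c}  B3 = {b, c}
Tree: B1–B2, B2–B3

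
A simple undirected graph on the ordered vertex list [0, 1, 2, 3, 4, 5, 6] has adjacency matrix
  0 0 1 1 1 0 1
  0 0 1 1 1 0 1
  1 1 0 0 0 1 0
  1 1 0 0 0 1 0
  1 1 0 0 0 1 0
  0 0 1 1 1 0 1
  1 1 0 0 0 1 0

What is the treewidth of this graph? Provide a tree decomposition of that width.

Treewidth 3.
One optimal decomposition is:
Bags: B1 = {0, 1, 5, 6}  B2 = {0, 1, 3, 5}  B3 = {0, 1, 4, 5}  B4 = {0, 1, 2, 5}
Tree: B1–B2, B2–B3, B3–B4

The largest bag has 4 vertices, giving width 3; this decomposition certifies tw(G) ≤ 3. For the lower bound: the 4 vertex sets {5,6}, {1,3}, {0}, {4} are disjoint, each induces a connected subgraph, and every pair is joined by at least one edge of G. Contracting each set to a single vertex therefore yields K_{4} as a minor, and since treewidth is minor-monotone, tw(G) ≥ tw(K_{4}) = 3. The upper and lower bounds meet at 3, so that is the treewidth.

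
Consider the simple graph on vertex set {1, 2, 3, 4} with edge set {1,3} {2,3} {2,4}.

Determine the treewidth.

1

A width-1 tree decomposition is:
Bags: B1 = {2, 4}  B2 = {2, 3}  B3 = {1, 3}
Tree: B1–B2, B2–B3
The largest bag has 2 vertices, giving width 1; this decomposition certifies tw(G) ≤ 1. G has an edge, so its treewidth is at least 1. The upper and lower bounds meet at 1, so that is the treewidth.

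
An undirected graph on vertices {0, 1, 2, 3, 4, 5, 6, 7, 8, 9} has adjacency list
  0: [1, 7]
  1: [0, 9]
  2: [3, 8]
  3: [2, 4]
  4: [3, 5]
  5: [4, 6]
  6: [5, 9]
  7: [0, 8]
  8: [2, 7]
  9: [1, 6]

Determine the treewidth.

2

A width-2 tree decomposition is:
Bags: B1 = {2, 3, 8}  B2 = {3, 4, 8}  B3 = {4, 5, 8}  B4 = {5, 6, 8}  B5 = {6, 8, 9}  B6 = {1, 8, 9}  B7 = {0, 1, 8}  B8 = {0, 7, 8}
Tree: B1–B2, B2–B3, B3–B4, B4–B5, B5–B6, B6–B7, B7–B8
The largest bag has 3 vertices, giving width 2; this decomposition certifies tw(G) ≤ 2. For the lower bound, G contains the cycle 8–2–3–4–5–6–9–1–0–7–8, so G is not a forest; only forests have treewidth ≤ 1, hence tw(G) ≥ 2. Therefore the treewidth is 2.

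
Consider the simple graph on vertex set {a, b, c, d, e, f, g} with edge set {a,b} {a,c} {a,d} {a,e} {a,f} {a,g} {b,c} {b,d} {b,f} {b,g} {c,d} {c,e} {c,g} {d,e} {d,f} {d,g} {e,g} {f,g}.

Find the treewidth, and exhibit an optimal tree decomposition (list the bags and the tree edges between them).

Each bag holds 5 vertices, so the decomposition has width 4, which upper-bounds the treewidth. Conversely, {a, c, d, e, g} is a clique of size 5, and the vertices of any clique must share a bag in every tree decomposition; so some bag has ≥ 5 vertices and tw(G) ≥ 4. Therefore the treewidth is 4.

Treewidth 4.
One optimal decomposition is:
Bags: B1 = {a, b, c, d, g}  B2 = {a, c, d, e, g}  B3 = {a, b, d, f, g}
Tree: B1–B2, B1–B3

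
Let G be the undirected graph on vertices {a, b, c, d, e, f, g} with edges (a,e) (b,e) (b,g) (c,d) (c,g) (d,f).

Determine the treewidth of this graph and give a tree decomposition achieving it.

Every bag has size at most 2, so the width is 2 − 1 = 1 and tw(G) ≤ 1. Any graph with an edge has treewidth ≥ 1, and G has the edge a–e. The upper and lower bounds meet at 1, so that is the treewidth.

Treewidth 1.
One optimal decomposition is:
Bags: B1 = {a, e}  B2 = {b, e}  B3 = {b, g}  B4 = {c, g}  B5 = {c, d}  B6 = {d, f}
Tree: B1–B2, B2–B3, B3–B4, B4–B5, B5–B6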